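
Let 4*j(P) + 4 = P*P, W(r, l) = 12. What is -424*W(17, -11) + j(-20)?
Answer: -4989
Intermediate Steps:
j(P) = -1 + P²/4 (j(P) = -1 + (P*P)/4 = -1 + P²/4)
-424*W(17, -11) + j(-20) = -424*12 + (-1 + (¼)*(-20)²) = -5088 + (-1 + (¼)*400) = -5088 + (-1 + 100) = -5088 + 99 = -4989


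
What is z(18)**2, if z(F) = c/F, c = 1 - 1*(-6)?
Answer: 49/324 ≈ 0.15123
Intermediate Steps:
c = 7 (c = 1 + 6 = 7)
z(F) = 7/F
z(18)**2 = (7/18)**2 = 49/324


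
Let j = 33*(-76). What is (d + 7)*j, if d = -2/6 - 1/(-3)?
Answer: -17556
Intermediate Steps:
d = 0 (d = -2*⅙ - 1*(-⅓) = -⅓ + ⅓ = 0)
j = -2508
(d + 7)*j = (0 + 7)*(-2508) = 7*(-2508) = -17556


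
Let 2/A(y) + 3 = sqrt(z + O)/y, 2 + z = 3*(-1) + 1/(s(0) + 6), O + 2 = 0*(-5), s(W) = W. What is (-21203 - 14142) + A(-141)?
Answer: (-35345*sqrt(246) + 89707302*I)/(sqrt(246) - 2538*I) ≈ -35346.0 + 0.0041198*I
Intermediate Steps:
O = -2 (O = -2 + 0*(-5) = -2 + 0 = -2)
z = -29/6 (z = -2 + (3*(-1) + 1/(0 + 6)) = -2 + (-3 + 1/6) = -2 - 17/6 = -29/6 ≈ -4.8333)
A(y) = 2/(-3 + I*sqrt(246)/(6*y)) (A(y) = 2/(-3 + sqrt(-29/6 - 2)/y) = 2/(-3 + sqrt(-41/6)/y) = 2/(-3 + (I*sqrt(246)/6)/y) = 2/(-3 + I*sqrt(246)/(6*y)))
(-21203 - 14142) + A(-141) = (-21203 - 14142) - 12*(-141)/(18*(-141) - I*sqrt(246)) = -35345 - 12*(-141)/(-2538 - I*sqrt(246)) = -35345 + 1692/(-2538 - I*sqrt(246))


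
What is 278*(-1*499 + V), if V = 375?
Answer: -34472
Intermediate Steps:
278*(-1*499 + V) = 278*(-1*499 + 375) = 278*(-499 + 375) = 278*(-124) = -34472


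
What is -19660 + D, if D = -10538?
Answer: -30198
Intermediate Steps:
-19660 + D = -19660 - 10538 = -30198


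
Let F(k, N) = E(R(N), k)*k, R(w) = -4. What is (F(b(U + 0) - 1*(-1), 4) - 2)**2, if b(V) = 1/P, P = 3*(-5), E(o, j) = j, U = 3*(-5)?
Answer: 64516/50625 ≈ 1.2744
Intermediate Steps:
U = -15
P = -15
b(V) = -1/15 (b(V) = 1/(-15) = -1/15)
F(k, N) = k**2 (F(k, N) = k*k = k**2)
(F(b(U + 0) - 1*(-1), 4) - 2)**2 = ((-1/15 - 1*(-1))**2 - 2)**2 = ((-1/15 + 1)**2 - 2)**2 = ((14/15)**2 - 2)**2 = (196/225 - 2)**2 = (-254/225)**2 = 64516/50625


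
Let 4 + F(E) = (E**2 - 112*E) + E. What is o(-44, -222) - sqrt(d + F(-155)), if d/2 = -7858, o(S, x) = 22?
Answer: 22 - sqrt(25510) ≈ -137.72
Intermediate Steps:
F(E) = -4 + E**2 - 111*E (F(E) = -4 + ((E**2 - 112*E) + E) = -4 + (E**2 - 111*E) = -4 + E**2 - 111*E)
d = -15716 (d = 2*(-7858) = -15716)
o(-44, -222) - sqrt(d + F(-155)) = 22 - sqrt(-15716 + (-4 + (-155)**2 - 111*(-155))) = 22 - sqrt(-15716 + (-4 + 24025 + 17205)) = 22 - sqrt(-15716 + 41226) = 22 - sqrt(25510)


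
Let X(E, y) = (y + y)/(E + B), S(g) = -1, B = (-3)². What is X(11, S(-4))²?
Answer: 1/100 ≈ 0.010000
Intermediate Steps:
B = 9
X(E, y) = 2*y/(9 + E) (X(E, y) = (y + y)/(E + 9) = (2*y)/(9 + E) = 2*y/(9 + E))
X(11, S(-4))² = (2*(-1)/(9 + 11))² = (2*(-1)/20)² = (2*(-1)*(1/20))² = (-⅒)² = 1/100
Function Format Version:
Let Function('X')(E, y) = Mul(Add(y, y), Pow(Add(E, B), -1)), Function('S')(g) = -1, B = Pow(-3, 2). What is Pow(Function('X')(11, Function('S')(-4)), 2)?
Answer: Rational(1, 100) ≈ 0.010000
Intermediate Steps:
B = 9
Function('X')(E, y) = Mul(2, y, Pow(Add(9, E), -1)) (Function('X')(E, y) = Mul(Add(y, y), Pow(Add(E, 9), -1)) = Mul(Mul(2, y), Pow(Add(9, E), -1)) = Mul(2, y, Pow(Add(9, E), -1)))
Pow(Function('X')(11, Function('S')(-4)), 2) = Pow(Mul(2, -1, Pow(Add(9, 11), -1)), 2) = Pow(Mul(2, -1, Pow(20, -1)), 2) = Pow(Mul(2, -1, Rational(1, 20)), 2) = Pow(Rational(-1, 10), 2) = Rational(1, 100)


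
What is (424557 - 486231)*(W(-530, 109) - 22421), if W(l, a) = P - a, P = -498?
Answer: 1420228872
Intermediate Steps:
W(l, a) = -498 - a
(424557 - 486231)*(W(-530, 109) - 22421) = (424557 - 486231)*((-498 - 1*109) - 22421) = -61674*((-498 - 109) - 22421) = -61674*(-607 - 22421) = -61674*(-23028) = 1420228872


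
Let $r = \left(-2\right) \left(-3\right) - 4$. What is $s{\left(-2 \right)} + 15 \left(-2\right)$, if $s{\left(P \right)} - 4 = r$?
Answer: $-24$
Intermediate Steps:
$r = 2$ ($r = 6 - 4 = 2$)
$s{\left(P \right)} = 6$ ($s{\left(P \right)} = 4 + 2 = 6$)
$s{\left(-2 \right)} + 15 \left(-2\right) = 6 + 15 \left(-2\right) = 6 - 30 = -24$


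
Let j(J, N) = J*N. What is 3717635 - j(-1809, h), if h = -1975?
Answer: 144860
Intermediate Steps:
3717635 - j(-1809, h) = 3717635 - (-1809)*(-1975) = 3717635 - 1*3572775 = 3717635 - 3572775 = 144860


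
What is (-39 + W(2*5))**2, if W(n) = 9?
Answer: 900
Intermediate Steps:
(-39 + W(2*5))**2 = (-39 + 9)**2 = (-30)**2 = 900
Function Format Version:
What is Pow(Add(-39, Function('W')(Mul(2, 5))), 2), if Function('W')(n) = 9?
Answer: 900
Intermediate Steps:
Pow(Add(-39, Function('W')(Mul(2, 5))), 2) = Pow(Add(-39, 9), 2) = Pow(-30, 2) = 900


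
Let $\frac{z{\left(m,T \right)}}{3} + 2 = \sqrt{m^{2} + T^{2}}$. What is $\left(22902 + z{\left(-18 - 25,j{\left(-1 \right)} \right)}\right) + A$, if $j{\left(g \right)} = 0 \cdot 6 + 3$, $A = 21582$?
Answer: $44478 + 3 \sqrt{1858} \approx 44607.0$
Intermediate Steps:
$j{\left(g \right)} = 3$ ($j{\left(g \right)} = 0 + 3 = 3$)
$z{\left(m,T \right)} = -6 + 3 \sqrt{T^{2} + m^{2}}$ ($z{\left(m,T \right)} = -6 + 3 \sqrt{m^{2} + T^{2}} = -6 + 3 \sqrt{T^{2} + m^{2}}$)
$\left(22902 + z{\left(-18 - 25,j{\left(-1 \right)} \right)}\right) + A = \left(22902 - \left(6 - 3 \sqrt{3^{2} + \left(-18 - 25\right)^{2}}\right)\right) + 21582 = \left(22902 - \left(6 - 3 \sqrt{9 + \left(-43\right)^{2}}\right)\right) + 21582 = \left(22902 - \left(6 - 3 \sqrt{9 + 1849}\right)\right) + 21582 = \left(22902 - \left(6 - 3 \sqrt{1858}\right)\right) + 21582 = \left(22896 + 3 \sqrt{1858}\right) + 21582 = 44478 + 3 \sqrt{1858}$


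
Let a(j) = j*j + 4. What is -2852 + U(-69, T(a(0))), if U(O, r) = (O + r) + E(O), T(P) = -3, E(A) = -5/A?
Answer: -201751/69 ≈ -2923.9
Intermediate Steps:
a(j) = 4 + j² (a(j) = j² + 4 = 4 + j²)
U(O, r) = O + r - 5/O (U(O, r) = (O + r) - 5/O = O + r - 5/O)
-2852 + U(-69, T(a(0))) = -2852 + (-69 - 3 - 5/(-69)) = -2852 + (-69 - 3 - 5*(-1/69)) = -2852 + (-69 - 3 + 5/69) = -2852 - 4963/69 = -201751/69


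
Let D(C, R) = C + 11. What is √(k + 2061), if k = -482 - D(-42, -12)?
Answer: √1610 ≈ 40.125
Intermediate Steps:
D(C, R) = 11 + C
k = -451 (k = -482 - (11 - 42) = -482 - 1*(-31) = -482 + 31 = -451)
√(k + 2061) = √(-451 + 2061) = √1610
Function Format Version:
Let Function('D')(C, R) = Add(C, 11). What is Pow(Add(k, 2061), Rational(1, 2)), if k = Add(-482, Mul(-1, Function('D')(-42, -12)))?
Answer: Pow(1610, Rational(1, 2)) ≈ 40.125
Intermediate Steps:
Function('D')(C, R) = Add(11, C)
k = -451 (k = Add(-482, Mul(-1, Add(11, -42))) = Add(-482, Mul(-1, -31)) = Add(-482, 31) = -451)
Pow(Add(k, 2061), Rational(1, 2)) = Pow(Add(-451, 2061), Rational(1, 2)) = Pow(1610, Rational(1, 2))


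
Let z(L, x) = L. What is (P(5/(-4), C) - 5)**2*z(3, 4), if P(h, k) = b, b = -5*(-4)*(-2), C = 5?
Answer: 6075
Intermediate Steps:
b = -40 (b = 20*(-2) = -40)
P(h, k) = -40
(P(5/(-4), C) - 5)**2*z(3, 4) = (-40 - 5)**2*3 = (-45)**2*3 = 2025*3 = 6075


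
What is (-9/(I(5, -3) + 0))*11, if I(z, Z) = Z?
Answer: 33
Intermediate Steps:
(-9/(I(5, -3) + 0))*11 = (-9/(-3 + 0))*11 = (-9/(-3))*11 = -⅓*(-9)*11 = 3*11 = 33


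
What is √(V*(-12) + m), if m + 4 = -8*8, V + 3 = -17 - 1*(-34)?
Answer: 2*I*√59 ≈ 15.362*I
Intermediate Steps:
V = 14 (V = -3 + (-17 - 1*(-34)) = -3 + (-17 + 34) = -3 + 17 = 14)
m = -68 (m = -4 - 8*8 = -4 - 64 = -68)
√(V*(-12) + m) = √(14*(-12) - 68) = √(-168 - 68) = √(-236) = 2*I*√59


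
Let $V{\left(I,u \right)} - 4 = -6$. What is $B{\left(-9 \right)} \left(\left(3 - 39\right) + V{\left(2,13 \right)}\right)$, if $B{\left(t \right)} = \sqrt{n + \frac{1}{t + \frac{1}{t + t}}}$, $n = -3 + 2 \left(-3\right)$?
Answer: $- \frac{114 i \sqrt{26895}}{163} \approx - 114.7 i$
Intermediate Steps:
$V{\left(I,u \right)} = -2$ ($V{\left(I,u \right)} = 4 - 6 = -2$)
$n = -9$ ($n = -3 - 6 = -9$)
$B{\left(t \right)} = \sqrt{-9 + \frac{1}{t + \frac{1}{2 t}}}$ ($B{\left(t \right)} = \sqrt{-9 + \frac{1}{t + \frac{1}{t + t}}} = \sqrt{-9 + \frac{1}{t + \frac{1}{2 t}}}$)
$B{\left(-9 \right)} \left(\left(3 - 39\right) + V{\left(2,13 \right)}\right) = \sqrt{\frac{-9 - 18 \left(-9\right)^{2} + 2 \left(-9\right)}{1 + 2 \left(-9\right)^{2}}} \left(\left(3 - 39\right) - 2\right) = \sqrt{\frac{-9 - 1458 - 18}{1 + 2 \cdot 81}} \left(-36 - 2\right) = \sqrt{\frac{-9 - 1458 - 18}{1 + 162}} \left(-38\right) = \sqrt{\frac{1}{163} \left(-1485\right)} \left(-38\right) = \sqrt{- \frac{1485}{163}} \left(-38\right) = \frac{3 i \sqrt{26895}}{163} \left(-38\right) = - \frac{114 i \sqrt{26895}}{163}$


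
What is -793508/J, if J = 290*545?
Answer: -396754/79025 ≈ -5.0206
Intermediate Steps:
J = 158050
-793508/J = -793508/158050 = -793508*1/158050 = -396754/79025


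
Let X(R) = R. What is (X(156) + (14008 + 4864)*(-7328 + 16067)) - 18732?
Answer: 164903832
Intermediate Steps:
(X(156) + (14008 + 4864)*(-7328 + 16067)) - 18732 = (156 + (14008 + 4864)*(-7328 + 16067)) - 18732 = (156 + 18872*8739) - 18732 = (156 + 164922408) - 18732 = 164922564 - 18732 = 164903832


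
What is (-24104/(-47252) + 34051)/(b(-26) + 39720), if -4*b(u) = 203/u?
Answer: 41834050856/48800483479 ≈ 0.85725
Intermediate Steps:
b(u) = -203/(4*u)
(-24104/(-47252) + 34051)/(b(-26) + 39720) = (-24104/(-47252) + 34051)/(-203/4/(-26) + 39720) = (-24104*(-1/47252) + 34051)/(-203/4*(-1/26) + 39720) = (6026/11813 + 34051)/(203/104 + 39720) = 402250489/(11813*(4131083/104)) = (402250489/11813)*(104/4131083) = 41834050856/48800483479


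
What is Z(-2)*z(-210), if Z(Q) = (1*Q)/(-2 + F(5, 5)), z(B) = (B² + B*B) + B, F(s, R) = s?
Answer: -58660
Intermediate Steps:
z(B) = B + 2*B² (z(B) = (B² + B²) + B = 2*B² + B = B + 2*B²)
Z(Q) = Q/3 (Z(Q) = (1*Q)/(-2 + 5) = Q/3)
Z(-2)*z(-210) = ((⅓)*(-2))*(-210*(1 + 2*(-210))) = -(-140)*(1 - 420) = -(-140)*(-419) = -⅔*87990 = -58660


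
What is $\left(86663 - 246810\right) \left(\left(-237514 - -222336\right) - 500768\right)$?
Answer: $82627204062$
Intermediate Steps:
$\left(86663 - 246810\right) \left(\left(-237514 - -222336\right) - 500768\right) = - 160147 \left(\left(-237514 + 222336\right) - 500768\right) = - 160147 \left(-15178 - 500768\right) = \left(-160147\right) \left(-515946\right) = 82627204062$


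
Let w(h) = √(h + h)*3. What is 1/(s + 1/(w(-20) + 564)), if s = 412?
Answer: 131204436/54056460001 + 6*I*√10/54056460001 ≈ 0.0024272 + 3.51e-10*I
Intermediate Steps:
w(h) = 3*√2*√h (w(h) = √(2*h)*3 = (√2*√h)*3 = 3*√2*√h)
1/(s + 1/(w(-20) + 564)) = 1/(412 + 1/(3*√2*√(-20) + 564)) = 1/(412 + 1/(3*√2*(2*I*√5) + 564)) = 1/(412 + 1/(6*I*√10 + 564)) = 1/(412 + 1/(564 + 6*I*√10))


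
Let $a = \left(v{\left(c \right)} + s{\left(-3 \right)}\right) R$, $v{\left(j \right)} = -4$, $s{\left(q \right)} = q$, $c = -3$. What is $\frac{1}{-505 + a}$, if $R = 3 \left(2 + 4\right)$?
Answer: $- \frac{1}{631} \approx -0.0015848$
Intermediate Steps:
$R = 18$ ($R = 3 \cdot 6 = 18$)
$a = -126$ ($a = \left(-4 - 3\right) 18 = \left(-7\right) 18 = -126$)
$\frac{1}{-505 + a} = \frac{1}{-505 - 126} = \frac{1}{-631} = - \frac{1}{631}$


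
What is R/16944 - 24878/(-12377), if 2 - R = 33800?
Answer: 535831/34952648 ≈ 0.015330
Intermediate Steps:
R = -33798 (R = 2 - 1*33800 = 2 - 33800 = -33798)
R/16944 - 24878/(-12377) = -33798/16944 - 24878/(-12377) = -33798*1/16944 - 24878*(-1/12377) = -5633/2824 + 24878/12377 = 535831/34952648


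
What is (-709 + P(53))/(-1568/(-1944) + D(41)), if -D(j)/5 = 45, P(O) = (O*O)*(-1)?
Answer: 854874/54479 ≈ 15.692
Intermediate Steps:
P(O) = -O² (P(O) = O²*(-1) = -O²)
D(j) = -225 (D(j) = -5*45 = -225)
(-709 + P(53))/(-1568/(-1944) + D(41)) = (-709 - 1*53²)/(-1568/(-1944) - 225) = (-709 - 1*2809)/(-1568*(-1/1944) - 225) = (-709 - 2809)/(196/243 - 225) = -3518/(-54479/243) = -3518*(-243/54479) = 854874/54479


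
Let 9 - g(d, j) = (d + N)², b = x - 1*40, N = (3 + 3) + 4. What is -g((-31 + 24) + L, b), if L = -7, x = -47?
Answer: 7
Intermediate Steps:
N = 10 (N = 6 + 4 = 10)
b = -87 (b = -47 - 1*40 = -47 - 40 = -87)
g(d, j) = 9 - (10 + d)² (g(d, j) = 9 - (d + 10)² = 9 - (10 + d)²)
-g((-31 + 24) + L, b) = -(9 - (10 + ((-31 + 24) - 7))²) = -(9 - (10 + (-7 - 7))²) = -(9 - (10 - 14)²) = -(9 - 1*(-4)²) = -(9 - 1*16) = -(9 - 16) = -1*(-7) = 7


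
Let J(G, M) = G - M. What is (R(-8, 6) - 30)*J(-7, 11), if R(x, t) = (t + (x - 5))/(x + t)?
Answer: 477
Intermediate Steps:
R(x, t) = (-5 + t + x)/(t + x) (R(x, t) = (t + (-5 + x))/(t + x) = (-5 + t + x)/(t + x))
(R(-8, 6) - 30)*J(-7, 11) = ((-5 + 6 - 8)/(6 - 8) - 30)*(-7 - 1*11) = (-7/(-2) - 30)*(-7 - 11) = (-½*(-7) - 30)*(-18) = (7/2 - 30)*(-18) = -53/2*(-18) = 477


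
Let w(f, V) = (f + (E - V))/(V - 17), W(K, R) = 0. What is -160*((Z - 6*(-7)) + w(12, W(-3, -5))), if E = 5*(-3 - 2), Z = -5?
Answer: -102720/17 ≈ -6042.4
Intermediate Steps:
E = -25 (E = 5*(-5) = -25)
w(f, V) = (-25 + f - V)/(-17 + V) (w(f, V) = (f + (-25 - V))/(V - 17) = (-25 + f - V)/(-17 + V))
-160*((Z - 6*(-7)) + w(12, W(-3, -5))) = -160*((-5 - 6*(-7)) + (-25 + 12 - 1*0)/(-17 + 0)) = -160*((-5 + 42) + (-25 + 12 + 0)/(-17)) = -160*(37 - 1/17*(-13)) = -160*(37 + 13/17) = -160*642/17 = -102720/17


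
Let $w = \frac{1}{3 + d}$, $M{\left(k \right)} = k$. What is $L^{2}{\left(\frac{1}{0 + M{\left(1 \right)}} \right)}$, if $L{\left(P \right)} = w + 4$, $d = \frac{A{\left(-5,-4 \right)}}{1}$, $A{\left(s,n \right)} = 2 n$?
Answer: $\frac{361}{25} \approx 14.44$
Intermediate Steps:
$d = -8$ ($d = \frac{2 \left(-4\right)}{1} = \left(-8\right) 1 = -8$)
$w = - \frac{1}{5}$ ($w = \frac{1}{3 - 8} = \frac{1}{-5} = - \frac{1}{5} \approx -0.2$)
$L{\left(P \right)} = \frac{19}{5}$ ($L{\left(P \right)} = - \frac{1}{5} + 4 = \frac{19}{5}$)
$L^{2}{\left(\frac{1}{0 + M{\left(1 \right)}} \right)} = \left(\frac{19}{5}\right)^{2} = \frac{361}{25}$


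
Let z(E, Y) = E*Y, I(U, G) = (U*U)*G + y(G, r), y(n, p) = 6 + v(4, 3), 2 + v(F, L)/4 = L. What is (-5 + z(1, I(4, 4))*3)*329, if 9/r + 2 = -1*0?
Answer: 71393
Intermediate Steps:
v(F, L) = -8 + 4*L
r = -9/2 (r = 9/(-2 - 1*0) = 9/(-2 + 0) = 9/(-2) = 9*(-½) = -9/2 ≈ -4.5000)
y(n, p) = 10 (y(n, p) = 6 + (-8 + 4*3) = 6 + (-8 + 12) = 6 + 4 = 10)
I(U, G) = 10 + G*U² (I(U, G) = (U*U)*G + 10 = U²*G + 10 = G*U² + 10 = 10 + G*U²)
(-5 + z(1, I(4, 4))*3)*329 = (-5 + (1*(10 + 4*4²))*3)*329 = (-5 + (1*(10 + 4*16))*3)*329 = (-5 + (1*(10 + 64))*3)*329 = (-5 + (1*74)*3)*329 = (-5 + 74*3)*329 = (-5 + 222)*329 = 217*329 = 71393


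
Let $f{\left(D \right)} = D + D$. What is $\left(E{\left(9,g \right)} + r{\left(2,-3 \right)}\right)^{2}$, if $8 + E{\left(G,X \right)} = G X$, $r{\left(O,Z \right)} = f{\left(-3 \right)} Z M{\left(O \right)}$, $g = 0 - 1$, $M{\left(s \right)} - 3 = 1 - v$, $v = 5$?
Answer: $1225$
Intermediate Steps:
$f{\left(D \right)} = 2 D$
$M{\left(s \right)} = -1$ ($M{\left(s \right)} = 3 + \left(1 - 5\right) = 3 - 4 = -1$)
$g = -1$ ($g = 0 - 1 = -1$)
$r{\left(O,Z \right)} = 6 Z$ ($r{\left(O,Z \right)} = 2 \left(-3\right) Z \left(-1\right) = - 6 Z \left(-1\right) = 6 Z$)
$E{\left(G,X \right)} = -8 + G X$
$\left(E{\left(9,g \right)} + r{\left(2,-3 \right)}\right)^{2} = \left(\left(-8 + 9 \left(-1\right)\right) + 6 \left(-3\right)\right)^{2} = \left(\left(-8 - 9\right) - 18\right)^{2} = \left(-17 - 18\right)^{2} = \left(-35\right)^{2} = 1225$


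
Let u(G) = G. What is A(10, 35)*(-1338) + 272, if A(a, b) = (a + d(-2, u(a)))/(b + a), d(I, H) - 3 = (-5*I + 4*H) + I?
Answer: -23126/15 ≈ -1541.7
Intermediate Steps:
d(I, H) = 3 - 4*I + 4*H (d(I, H) = 3 + ((-5*I + 4*H) + I) = 3 + (-4*I + 4*H) = 3 - 4*I + 4*H)
A(a, b) = (11 + 5*a)/(a + b) (A(a, b) = (a + (3 - 4*(-2) + 4*a))/(b + a) = (a + (3 + 8 + 4*a))/(a + b) = (a + (11 + 4*a))/(a + b) = (11 + 5*a)/(a + b))
A(10, 35)*(-1338) + 272 = ((11 + 5*10)/(10 + 35))*(-1338) + 272 = ((11 + 50)/45)*(-1338) + 272 = ((1/45)*61)*(-1338) + 272 = (61/45)*(-1338) + 272 = -27206/15 + 272 = -23126/15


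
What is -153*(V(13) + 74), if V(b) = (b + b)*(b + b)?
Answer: -114750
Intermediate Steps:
V(b) = 4*b² (V(b) = (2*b)*(2*b) = 4*b²)
-153*(V(13) + 74) = -153*(4*13² + 74) = -153*(4*169 + 74) = -153*(676 + 74) = -153*750 = -114750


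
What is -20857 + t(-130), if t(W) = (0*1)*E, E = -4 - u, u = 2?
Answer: -20857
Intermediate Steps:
E = -6 (E = -4 - 1*2 = -4 - 2 = -6)
t(W) = 0 (t(W) = (0*1)*(-6) = 0*(-6) = 0)
-20857 + t(-130) = -20857 + 0 = -20857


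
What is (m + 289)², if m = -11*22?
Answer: 2209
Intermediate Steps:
m = -242
(m + 289)² = (-242 + 289)² = 47² = 2209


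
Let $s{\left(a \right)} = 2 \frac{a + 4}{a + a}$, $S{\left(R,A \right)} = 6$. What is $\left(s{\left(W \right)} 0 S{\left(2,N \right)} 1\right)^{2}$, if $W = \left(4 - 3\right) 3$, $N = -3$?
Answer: $0$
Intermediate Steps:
$W = 3$ ($W = 1 \cdot 3 = 3$)
$s{\left(a \right)} = \frac{4 + a}{a}$ ($s{\left(a \right)} = 2 \frac{4 + a}{2 a} = \frac{4 + a}{a}$)
$\left(s{\left(W \right)} 0 S{\left(2,N \right)} 1\right)^{2} = \left(\frac{4 + 3}{3} \cdot 0 \cdot 6 \cdot 1\right)^{2} = \left(\frac{1}{3} \cdot 7 \cdot 0 \cdot 1\right)^{2} = \left(\frac{7}{3} \cdot 0\right)^{2} = 0^{2} = 0$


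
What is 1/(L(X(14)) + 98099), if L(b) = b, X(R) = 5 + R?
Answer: 1/98118 ≈ 1.0192e-5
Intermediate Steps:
1/(L(X(14)) + 98099) = 1/((5 + 14) + 98099) = 1/(19 + 98099) = 1/98118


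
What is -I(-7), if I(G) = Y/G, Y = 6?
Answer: 6/7 ≈ 0.85714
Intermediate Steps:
I(G) = 6/G
-I(-7) = -6/(-7) = -6*(-1)/7 = -1*(-6/7) = 6/7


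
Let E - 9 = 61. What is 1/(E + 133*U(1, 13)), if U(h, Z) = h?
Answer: 1/203 ≈ 0.0049261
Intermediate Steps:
E = 70 (E = 9 + 61 = 70)
1/(E + 133*U(1, 13)) = 1/(70 + 133*1) = 1/(70 + 133) = 1/203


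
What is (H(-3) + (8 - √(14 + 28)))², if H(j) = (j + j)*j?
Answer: (26 - √42)² ≈ 381.00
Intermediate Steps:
H(j) = 2*j² (H(j) = (2*j)*j = 2*j²)
(H(-3) + (8 - √(14 + 28)))² = (2*(-3)² + (8 - √(14 + 28)))² = (2*9 + (8 - √42))² = (18 + (8 - √42))² = (26 - √42)²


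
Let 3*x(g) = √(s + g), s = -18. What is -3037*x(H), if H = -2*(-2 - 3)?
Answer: -6074*I*√2/3 ≈ -2863.3*I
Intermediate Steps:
H = 10 (H = -2*(-5) = 10)
x(g) = √(-18 + g)/3
-3037*x(H) = -3037*√(-18 + 10)/3 = -3037*√(-8)/3 = -3037*2*I*√2/3 = -6074*I*√2/3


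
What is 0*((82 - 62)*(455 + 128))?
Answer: 0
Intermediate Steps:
0*((82 - 62)*(455 + 128)) = 0*(20*583) = 0*11660 = 0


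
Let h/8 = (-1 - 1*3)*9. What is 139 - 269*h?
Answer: 77611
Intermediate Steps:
h = -288 (h = 8*((-1 - 1*3)*9) = 8*((-1 - 3)*9) = 8*(-4*9) = 8*(-36) = -288)
139 - 269*h = 139 - 269*(-288) = 139 + 77472 = 77611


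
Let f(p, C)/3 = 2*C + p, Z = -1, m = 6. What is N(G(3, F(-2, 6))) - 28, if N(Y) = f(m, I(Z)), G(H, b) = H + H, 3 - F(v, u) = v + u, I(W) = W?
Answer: -16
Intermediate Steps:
F(v, u) = 3 - u - v (F(v, u) = 3 - (v + u) = 3 - (u + v) = 3 + (-u - v) = 3 - u - v)
f(p, C) = 3*p + 6*C (f(p, C) = 3*(2*C + p) = 3*(p + 2*C) = 3*p + 6*C)
G(H, b) = 2*H
N(Y) = 12 (N(Y) = 3*6 + 6*(-1) = 18 - 6 = 12)
N(G(3, F(-2, 6))) - 28 = 12 - 28 = -16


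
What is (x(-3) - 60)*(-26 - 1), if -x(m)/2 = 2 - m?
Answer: 1890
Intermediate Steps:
x(m) = -4 + 2*m (x(m) = -2*(2 - m) = -4 + 2*m)
(x(-3) - 60)*(-26 - 1) = ((-4 + 2*(-3)) - 60)*(-26 - 1) = ((-4 - 6) - 60)*(-27) = (-10 - 60)*(-27) = -70*(-27) = 1890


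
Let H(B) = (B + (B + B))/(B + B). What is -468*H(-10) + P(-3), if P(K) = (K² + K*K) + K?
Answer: -687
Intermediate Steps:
H(B) = 3/2 (H(B) = (B + 2*B)/((2*B)) = (3*B)*(1/(2*B)) = 3/2)
P(K) = K + 2*K² (P(K) = (K² + K²) + K = 2*K² + K = K + 2*K²)
-468*H(-10) + P(-3) = -468*3/2 - 3*(1 + 2*(-3)) = -702 - 3*(1 - 6) = -702 - 3*(-5) = -702 + 15 = -687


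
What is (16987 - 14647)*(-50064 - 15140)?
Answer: -152577360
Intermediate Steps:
(16987 - 14647)*(-50064 - 15140) = 2340*(-65204) = -152577360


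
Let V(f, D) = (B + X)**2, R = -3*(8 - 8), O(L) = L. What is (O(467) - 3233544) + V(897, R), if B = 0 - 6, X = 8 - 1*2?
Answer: -3233077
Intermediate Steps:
X = 6 (X = 8 - 2 = 6)
B = -6
R = 0 (R = -3*0 = 0)
V(f, D) = 0 (V(f, D) = (-6 + 6)**2 = 0**2 = 0)
(O(467) - 3233544) + V(897, R) = (467 - 3233544) + 0 = -3233077 + 0 = -3233077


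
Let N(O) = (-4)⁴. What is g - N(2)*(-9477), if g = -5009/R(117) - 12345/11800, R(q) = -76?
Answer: 108789770479/44840 ≈ 2.4262e+6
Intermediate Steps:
N(O) = 256
g = 2908399/44840 (g = -5009/(-76) - 12345/11800 = -5009*(-1/76) - 12345*1/11800 = 5009/76 - 2469/2360 = 2908399/44840 ≈ 64.862)
g - N(2)*(-9477) = 2908399/44840 - 256*(-9477) = 2908399/44840 - 1*(-2426112) = 2908399/44840 + 2426112 = 108789770479/44840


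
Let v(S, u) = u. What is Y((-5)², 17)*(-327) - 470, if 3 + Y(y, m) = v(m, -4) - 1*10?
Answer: 5089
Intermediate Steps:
Y(y, m) = -17 (Y(y, m) = -3 + (-4 - 1*10) = -3 + (-4 - 10) = -3 - 14 = -17)
Y((-5)², 17)*(-327) - 470 = -17*(-327) - 470 = 5559 - 470 = 5089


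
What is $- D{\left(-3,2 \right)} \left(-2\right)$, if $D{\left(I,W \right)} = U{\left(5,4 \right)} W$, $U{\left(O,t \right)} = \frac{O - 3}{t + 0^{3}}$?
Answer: $2$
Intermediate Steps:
$U{\left(O,t \right)} = \frac{-3 + O}{t}$ ($U{\left(O,t \right)} = \frac{-3 + O}{t + 0} = \frac{-3 + O}{t}$)
$D{\left(I,W \right)} = \frac{W}{2}$ ($D{\left(I,W \right)} = \frac{-3 + 5}{4} W = \frac{1}{4} \cdot 2 W = \frac{W}{2}$)
$- D{\left(-3,2 \right)} \left(-2\right) = - \frac{2}{2} \left(-2\right) = \left(-1\right) 1 \left(-2\right) = \left(-1\right) \left(-2\right) = 2$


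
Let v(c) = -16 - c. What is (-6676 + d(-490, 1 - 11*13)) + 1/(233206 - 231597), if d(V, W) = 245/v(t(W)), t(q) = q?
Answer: -193293979/28962 ≈ -6674.1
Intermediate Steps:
d(V, W) = 245/(-16 - W)
(-6676 + d(-490, 1 - 11*13)) + 1/(233206 - 231597) = (-6676 - 245/(16 + (1 - 11*13))) + 1/(233206 - 231597) = (-6676 - 245/(16 + (1 - 143))) + 1/1609 = (-6676 - 245/(16 - 142)) + 1/1609 = (-6676 - 245/(-126)) + 1/1609 = (-6676 - 245*(-1/126)) + 1/1609 = (-6676 + 35/18) + 1/1609 = -120133/18 + 1/1609 = -193293979/28962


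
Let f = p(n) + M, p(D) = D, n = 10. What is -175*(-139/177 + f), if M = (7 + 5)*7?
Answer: -2887325/177 ≈ -16313.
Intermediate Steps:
M = 84 (M = 12*7 = 84)
f = 94 (f = 10 + 84 = 94)
-175*(-139/177 + f) = -175*(-139/177 + 94) = -175*16499/177 = -2887325/177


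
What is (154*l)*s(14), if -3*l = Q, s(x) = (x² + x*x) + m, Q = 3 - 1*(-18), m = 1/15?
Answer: -6339718/15 ≈ -4.2265e+5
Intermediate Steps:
m = 1/15 ≈ 0.066667
Q = 21 (Q = 3 + 18 = 21)
s(x) = 1/15 + 2*x² (s(x) = (x² + x*x) + 1/15 = (x² + x²) + 1/15 = 2*x² + 1/15 = 1/15 + 2*x²)
l = -7 (l = -⅓*21 = -7)
(154*l)*s(14) = (154*(-7))*(1/15 + 2*14²) = -1078*(1/15 + 2*196) = -1078*(1/15 + 392) = -1078*5881/15 = -6339718/15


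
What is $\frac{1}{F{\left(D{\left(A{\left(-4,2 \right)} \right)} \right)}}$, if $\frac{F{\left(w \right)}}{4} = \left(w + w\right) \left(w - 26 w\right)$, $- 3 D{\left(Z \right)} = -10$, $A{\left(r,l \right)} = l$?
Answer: $- \frac{9}{20000} \approx -0.00045$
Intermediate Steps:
$D{\left(Z \right)} = \frac{10}{3}$ ($D{\left(Z \right)} = \left(- \frac{1}{3}\right) \left(-10\right) = \frac{10}{3}$)
$F{\left(w \right)} = - 200 w^{2}$ ($F{\left(w \right)} = 4 \left(w + w\right) \left(w - 26 w\right) = 4 \cdot 2 w \left(- 25 w\right) = 4 \left(- 50 w^{2}\right) = - 200 w^{2}$)
$\frac{1}{F{\left(D{\left(A{\left(-4,2 \right)} \right)} \right)}} = \frac{1}{\left(-200\right) \left(\frac{10}{3}\right)^{2}} = \frac{1}{\left(-200\right) \frac{100}{9}} = \frac{1}{- \frac{20000}{9}} = - \frac{9}{20000}$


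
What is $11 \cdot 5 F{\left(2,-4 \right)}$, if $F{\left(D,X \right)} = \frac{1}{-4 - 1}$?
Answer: $-11$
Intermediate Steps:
$F{\left(D,X \right)} = - \frac{1}{5}$ ($F{\left(D,X \right)} = \frac{1}{-5} = - \frac{1}{5}$)
$11 \cdot 5 F{\left(2,-4 \right)} = 11 \cdot 5 \left(- \frac{1}{5}\right) = 55 \left(- \frac{1}{5}\right) = -11$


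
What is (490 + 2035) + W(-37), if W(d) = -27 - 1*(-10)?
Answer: 2508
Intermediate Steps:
W(d) = -17 (W(d) = -27 + 10 = -17)
(490 + 2035) + W(-37) = (490 + 2035) - 17 = 2525 - 17 = 2508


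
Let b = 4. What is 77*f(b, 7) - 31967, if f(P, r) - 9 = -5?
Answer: -31659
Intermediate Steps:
f(P, r) = 4 (f(P, r) = 9 - 5 = 4)
77*f(b, 7) - 31967 = 77*4 - 31967 = 308 - 31967 = -31659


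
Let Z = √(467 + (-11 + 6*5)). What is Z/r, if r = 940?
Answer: 9*√6/940 ≈ 0.023453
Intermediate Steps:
Z = 9*√6 (Z = √(467 + (-11 + 30)) = √(467 + 19) = √486 = 9*√6 ≈ 22.045)
Z/r = (9*√6)/940 = (9*√6)*(1/940) = 9*√6/940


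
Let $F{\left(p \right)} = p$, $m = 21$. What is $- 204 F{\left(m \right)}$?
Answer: $-4284$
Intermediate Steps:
$- 204 F{\left(m \right)} = \left(-204\right) 21 = -4284$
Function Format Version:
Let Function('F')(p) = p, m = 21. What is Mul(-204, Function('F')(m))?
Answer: -4284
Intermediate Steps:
Mul(-204, Function('F')(m)) = Mul(-204, 21) = -4284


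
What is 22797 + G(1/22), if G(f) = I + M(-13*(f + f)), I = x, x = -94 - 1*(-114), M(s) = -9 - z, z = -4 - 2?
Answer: 22814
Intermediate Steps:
z = -6
M(s) = -3 (M(s) = -9 - 1*(-6) = -9 + 6 = -3)
x = 20 (x = -94 + 114 = 20)
I = 20
G(f) = 17 (G(f) = 20 - 3 = 17)
22797 + G(1/22) = 22797 + 17 = 22814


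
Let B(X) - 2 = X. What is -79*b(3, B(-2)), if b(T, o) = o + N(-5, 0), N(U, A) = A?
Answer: 0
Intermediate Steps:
B(X) = 2 + X
b(T, o) = o (b(T, o) = o + 0 = o)
-79*b(3, B(-2)) = -79*(2 - 2) = -79*0 = 0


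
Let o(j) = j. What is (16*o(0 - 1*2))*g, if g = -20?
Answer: 640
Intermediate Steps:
(16*o(0 - 1*2))*g = (16*(0 - 1*2))*(-20) = (16*(0 - 2))*(-20) = (16*(-2))*(-20) = -32*(-20) = 640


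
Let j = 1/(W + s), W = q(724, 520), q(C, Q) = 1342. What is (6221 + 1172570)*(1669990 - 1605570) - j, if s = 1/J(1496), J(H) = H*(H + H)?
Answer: 456145327433784831868/6006834945 ≈ 7.5938e+10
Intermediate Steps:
J(H) = 2*H**2 (J(H) = H*(2*H) = 2*H**2)
W = 1342
s = 1/4476032 (s = 1/(2*1496**2) = 1/(2*2238016) = 1/4476032 ≈ 2.2341e-7)
j = 4476032/6006834945 (j = 1/(1342 + 1/4476032) = 1/(6006834945/4476032) = 4476032/6006834945 ≈ 0.00074516)
(6221 + 1172570)*(1669990 - 1605570) - j = (6221 + 1172570)*(1669990 - 1605570) - 1*4476032/6006834945 = 1178791*64420 - 4476032/6006834945 = 75937716220 - 4476032/6006834945 = 456145327433784831868/6006834945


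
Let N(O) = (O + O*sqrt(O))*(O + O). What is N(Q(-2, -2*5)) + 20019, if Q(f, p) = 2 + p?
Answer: 20147 + 256*I*sqrt(2) ≈ 20147.0 + 362.04*I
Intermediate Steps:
N(O) = 2*O*(O + O**(3/2)) (N(O) = (O + O**(3/2))*(2*O) = 2*O*(O + O**(3/2)))
N(Q(-2, -2*5)) + 20019 = (2*(2 - 2*5)**2 + 2*(2 - 2*5)**(5/2)) + 20019 = (2*(2 - 10)**2 + 2*(2 - 10)**(5/2)) + 20019 = (2*(-8)**2 + 2*(-8)**(5/2)) + 20019 = (2*64 + 2*(128*I*sqrt(2))) + 20019 = (128 + 256*I*sqrt(2)) + 20019 = 20147 + 256*I*sqrt(2)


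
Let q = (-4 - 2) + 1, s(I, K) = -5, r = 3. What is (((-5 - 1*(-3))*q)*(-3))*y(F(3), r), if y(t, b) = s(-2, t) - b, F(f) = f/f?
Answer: 240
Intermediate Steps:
F(f) = 1
q = -5 (q = -6 + 1 = -5)
y(t, b) = -5 - b
(((-5 - 1*(-3))*q)*(-3))*y(F(3), r) = (((-5 - 1*(-3))*(-5))*(-3))*(-5 - 1*3) = (((-5 + 3)*(-5))*(-3))*(-5 - 3) = (-2*(-5)*(-3))*(-8) = (10*(-3))*(-8) = -30*(-8) = 240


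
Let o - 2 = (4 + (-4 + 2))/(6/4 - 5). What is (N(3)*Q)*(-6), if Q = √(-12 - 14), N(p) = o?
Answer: -60*I*√26/7 ≈ -43.706*I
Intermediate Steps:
o = 10/7 (o = 2 + (4 + (-4 + 2))/(6/4 - 5) = 2 + (4 - 2)/(6*(¼) - 5) = 2 + 2/(3/2 - 5) = 2 + 2/(-7/2) = 2 + 2*(-2/7) = 2 - 4/7 = 10/7 ≈ 1.4286)
N(p) = 10/7
Q = I*√26 (Q = √(-26) = I*√26 ≈ 5.099*I)
(N(3)*Q)*(-6) = (10*(I*√26)/7)*(-6) = (10*I*√26/7)*(-6) = -60*I*√26/7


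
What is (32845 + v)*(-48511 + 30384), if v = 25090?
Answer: -1050187745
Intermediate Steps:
(32845 + v)*(-48511 + 30384) = (32845 + 25090)*(-48511 + 30384) = 57935*(-18127) = -1050187745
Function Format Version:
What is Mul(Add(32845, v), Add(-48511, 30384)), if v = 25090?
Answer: -1050187745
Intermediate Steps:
Mul(Add(32845, v), Add(-48511, 30384)) = Mul(Add(32845, 25090), Add(-48511, 30384)) = Mul(57935, -18127) = -1050187745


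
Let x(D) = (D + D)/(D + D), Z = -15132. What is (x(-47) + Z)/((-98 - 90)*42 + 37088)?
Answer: -15131/29192 ≈ -0.51833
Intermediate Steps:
x(D) = 1 (x(D) = (2*D)/((2*D)) = (2*D)*(1/(2*D)) = 1)
(x(-47) + Z)/((-98 - 90)*42 + 37088) = (1 - 15132)/((-98 - 90)*42 + 37088) = -15131/(-188*42 + 37088) = -15131/(-7896 + 37088) = -15131/29192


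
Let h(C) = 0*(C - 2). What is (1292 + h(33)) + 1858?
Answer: 3150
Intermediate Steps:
h(C) = 0 (h(C) = 0*(-2 + C) = 0)
(1292 + h(33)) + 1858 = (1292 + 0) + 1858 = 1292 + 1858 = 3150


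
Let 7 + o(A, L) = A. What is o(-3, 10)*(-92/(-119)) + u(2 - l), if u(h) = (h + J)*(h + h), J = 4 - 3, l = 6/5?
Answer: -14432/2975 ≈ -4.8511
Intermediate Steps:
o(A, L) = -7 + A
l = 6/5 (l = 6*(⅕) = 6/5 ≈ 1.2000)
J = 1
u(h) = 2*h*(1 + h) (u(h) = (h + 1)*(h + h) = (1 + h)*(2*h) = 2*h*(1 + h))
o(-3, 10)*(-92/(-119)) + u(2 - l) = (-7 - 3)*(-92/(-119)) + 2*(2 - 1*6/5)*(1 + (2 - 1*6/5)) = -(-920)*(-1)/119 + 2*(2 - 6/5)*(1 + (2 - 6/5)) = -10*92/119 + 2*(⅘)*(1 + ⅘) = -920/119 + 2*(⅘)*(9/5) = -920/119 + 72/25 = -14432/2975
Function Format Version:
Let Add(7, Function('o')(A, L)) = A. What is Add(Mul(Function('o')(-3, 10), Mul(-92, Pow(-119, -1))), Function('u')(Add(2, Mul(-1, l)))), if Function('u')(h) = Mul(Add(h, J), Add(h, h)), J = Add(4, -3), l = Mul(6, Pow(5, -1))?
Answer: Rational(-14432, 2975) ≈ -4.8511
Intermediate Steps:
Function('o')(A, L) = Add(-7, A)
l = Rational(6, 5) (l = Mul(6, Rational(1, 5)) = Rational(6, 5) ≈ 1.2000)
J = 1
Function('u')(h) = Mul(2, h, Add(1, h)) (Function('u')(h) = Mul(Add(h, 1), Add(h, h)) = Mul(Add(1, h), Mul(2, h)) = Mul(2, h, Add(1, h)))
Add(Mul(Function('o')(-3, 10), Mul(-92, Pow(-119, -1))), Function('u')(Add(2, Mul(-1, l)))) = Add(Mul(Add(-7, -3), Mul(-92, Pow(-119, -1))), Mul(2, Add(2, Mul(-1, Rational(6, 5))), Add(1, Add(2, Mul(-1, Rational(6, 5)))))) = Add(Mul(-10, Mul(-92, Rational(-1, 119))), Mul(2, Add(2, Rational(-6, 5)), Add(1, Add(2, Rational(-6, 5))))) = Add(Mul(-10, Rational(92, 119)), Mul(2, Rational(4, 5), Add(1, Rational(4, 5)))) = Add(Rational(-920, 119), Mul(2, Rational(4, 5), Rational(9, 5))) = Add(Rational(-920, 119), Rational(72, 25)) = Rational(-14432, 2975)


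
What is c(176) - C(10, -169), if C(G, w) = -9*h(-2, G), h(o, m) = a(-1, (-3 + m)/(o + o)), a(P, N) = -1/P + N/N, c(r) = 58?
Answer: 76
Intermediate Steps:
a(P, N) = 1 - 1/P (a(P, N) = -1/P + 1 = 1 - 1/P)
h(o, m) = 2 (h(o, m) = (-1 - 1)/(-1) = -1*(-2) = 2)
C(G, w) = -18 (C(G, w) = -9*2 = -18)
c(176) - C(10, -169) = 58 - 1*(-18) = 58 + 18 = 76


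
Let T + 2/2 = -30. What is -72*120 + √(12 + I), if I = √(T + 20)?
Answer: -8640 + √(12 + I*√11) ≈ -8636.5 + 0.47429*I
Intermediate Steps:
T = -31 (T = -1 - 30 = -31)
I = I*√11 (I = √(-31 + 20) = √(-11) = I*√11 ≈ 3.3166*I)
-72*120 + √(12 + I) = -72*120 + √(12 + I*√11) = -8640 + √(12 + I*√11)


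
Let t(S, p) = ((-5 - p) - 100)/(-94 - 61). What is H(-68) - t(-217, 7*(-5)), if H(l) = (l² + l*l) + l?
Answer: 284566/31 ≈ 9179.5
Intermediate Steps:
H(l) = l + 2*l² (H(l) = (l² + l²) + l = 2*l² + l = l + 2*l²)
t(S, p) = 21/31 + p/155 (t(S, p) = (-105 - p)/(-155) = (-105 - p)*(-1/155) = 21/31 + p/155)
H(-68) - t(-217, 7*(-5)) = -68*(1 + 2*(-68)) - (21/31 + (7*(-5))/155) = -68*(1 - 136) - (21/31 + (1/155)*(-35)) = -68*(-135) - (21/31 - 7/31) = 9180 - 1*14/31 = 9180 - 14/31 = 284566/31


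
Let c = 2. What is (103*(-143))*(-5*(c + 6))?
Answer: 589160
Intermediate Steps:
(103*(-143))*(-5*(c + 6)) = (103*(-143))*(-5*(2 + 6)) = -(-73645)*8 = -14729*(-40) = 589160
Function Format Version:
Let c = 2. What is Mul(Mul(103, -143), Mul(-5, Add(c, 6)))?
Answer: 589160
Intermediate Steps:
Mul(Mul(103, -143), Mul(-5, Add(c, 6))) = Mul(Mul(103, -143), Mul(-5, Add(2, 6))) = Mul(-14729, Mul(-5, 8)) = Mul(-14729, -40) = 589160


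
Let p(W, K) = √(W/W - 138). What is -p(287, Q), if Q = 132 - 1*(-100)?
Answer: -I*√137 ≈ -11.705*I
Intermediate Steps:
Q = 232 (Q = 132 + 100 = 232)
p(W, K) = I*√137 (p(W, K) = √(1 - 138) = √(-137) = I*√137)
-p(287, Q) = -I*√137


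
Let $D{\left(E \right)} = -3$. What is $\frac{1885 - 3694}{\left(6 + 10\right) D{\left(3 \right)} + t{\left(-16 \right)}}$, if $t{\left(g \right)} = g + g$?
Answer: $\frac{1809}{80} \approx 22.612$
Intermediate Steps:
$t{\left(g \right)} = 2 g$
$\frac{1885 - 3694}{\left(6 + 10\right) D{\left(3 \right)} + t{\left(-16 \right)}} = \frac{1885 - 3694}{\left(6 + 10\right) \left(-3\right) + 2 \left(-16\right)} = - \frac{1809}{16 \left(-3\right) - 32} = - \frac{1809}{-48 - 32} = - \frac{1809}{-80} = \left(-1809\right) \left(- \frac{1}{80}\right) = \frac{1809}{80}$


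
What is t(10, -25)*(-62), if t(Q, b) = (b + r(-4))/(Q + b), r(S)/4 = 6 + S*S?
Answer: 1302/5 ≈ 260.40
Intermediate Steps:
r(S) = 24 + 4*S² (r(S) = 4*(6 + S*S) = 4*(6 + S²) = 24 + 4*S²)
t(Q, b) = (88 + b)/(Q + b) (t(Q, b) = (b + (24 + 4*(-4)²))/(Q + b) = (b + (24 + 4*16))/(Q + b) = (b + (24 + 64))/(Q + b) = (b + 88)/(Q + b) = (88 + b)/(Q + b))
t(10, -25)*(-62) = ((88 - 25)/(10 - 25))*(-62) = (63/(-15))*(-62) = -1/15*63*(-62) = -21/5*(-62) = 1302/5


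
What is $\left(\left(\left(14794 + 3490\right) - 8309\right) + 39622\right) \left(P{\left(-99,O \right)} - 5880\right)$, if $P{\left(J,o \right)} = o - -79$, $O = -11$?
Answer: $-288257764$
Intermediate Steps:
$P{\left(J,o \right)} = 79 + o$ ($P{\left(J,o \right)} = o + 79 = 79 + o$)
$\left(\left(\left(14794 + 3490\right) - 8309\right) + 39622\right) \left(P{\left(-99,O \right)} - 5880\right) = \left(\left(\left(14794 + 3490\right) - 8309\right) + 39622\right) \left(\left(79 - 11\right) - 5880\right) = \left(\left(18284 - 8309\right) + 39622\right) \left(68 - 5880\right) = \left(9975 + 39622\right) \left(-5812\right) = 49597 \left(-5812\right) = -288257764$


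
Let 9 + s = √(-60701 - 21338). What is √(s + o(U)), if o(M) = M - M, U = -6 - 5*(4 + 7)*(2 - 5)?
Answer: √(-9 + I*√82039) ≈ 11.781 + 12.157*I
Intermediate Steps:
U = 159 (U = -6 - 55*(-3) = -6 - 5*(-33) = -6 + 165 = 159)
o(M) = 0
s = -9 + I*√82039 (s = -9 + √(-60701 - 21338) = -9 + √(-82039) = -9 + I*√82039 ≈ -9.0 + 286.42*I)
√(s + o(U)) = √((-9 + I*√82039) + 0) = √(-9 + I*√82039)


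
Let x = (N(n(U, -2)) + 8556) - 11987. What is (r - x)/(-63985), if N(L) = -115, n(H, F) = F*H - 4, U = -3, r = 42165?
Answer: -45711/63985 ≈ -0.71440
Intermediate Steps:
n(H, F) = -4 + F*H
x = -3546 (x = (-115 + 8556) - 11987 = 8441 - 11987 = -3546)
(r - x)/(-63985) = (42165 - 1*(-3546))/(-63985) = (42165 + 3546)*(-1/63985) = 45711*(-1/63985) = -45711/63985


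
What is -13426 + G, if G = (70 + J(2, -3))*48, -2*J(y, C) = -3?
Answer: -9994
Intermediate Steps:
J(y, C) = 3/2 (J(y, C) = -1/2*(-3) = 3/2)
G = 3432 (G = (70 + 3/2)*48 = (143/2)*48 = 3432)
-13426 + G = -13426 + 3432 = -9994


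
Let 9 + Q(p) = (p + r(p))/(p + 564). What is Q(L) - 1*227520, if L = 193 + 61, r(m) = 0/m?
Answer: -93059234/409 ≈ -2.2753e+5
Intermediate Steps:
r(m) = 0
L = 254
Q(p) = -9 + p/(564 + p) (Q(p) = -9 + (p + 0)/(p + 564) = -9 + p/(564 + p))
Q(L) - 1*227520 = 4*(-1269 - 2*254)/(564 + 254) - 1*227520 = 4*(-1269 - 508)/818 - 227520 = 4*(1/818)*(-1777) - 227520 = -3554/409 - 227520 = -93059234/409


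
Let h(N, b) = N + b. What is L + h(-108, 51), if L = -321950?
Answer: -322007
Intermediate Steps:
L + h(-108, 51) = -321950 + (-108 + 51) = -321950 - 57 = -322007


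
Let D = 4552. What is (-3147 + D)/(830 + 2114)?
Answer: 1405/2944 ≈ 0.47724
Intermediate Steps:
(-3147 + D)/(830 + 2114) = (-3147 + 4552)/(830 + 2114) = 1405/2944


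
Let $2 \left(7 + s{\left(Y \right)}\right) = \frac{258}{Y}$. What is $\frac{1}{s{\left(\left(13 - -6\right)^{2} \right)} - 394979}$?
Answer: $- \frac{361}{142589817} \approx -2.5317 \cdot 10^{-6}$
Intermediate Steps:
$s{\left(Y \right)} = -7 + \frac{129}{Y}$ ($s{\left(Y \right)} = -7 + \frac{258 \frac{1}{Y}}{2} = -7 + \frac{129}{Y}$)
$\frac{1}{s{\left(\left(13 - -6\right)^{2} \right)} - 394979} = \frac{1}{\left(-7 + \frac{129}{\left(13 - -6\right)^{2}}\right) - 394979} = \frac{1}{\left(-7 + \frac{129}{\left(13 + 6\right)^{2}}\right) - 394979} = \frac{1}{\left(-7 + \frac{129}{19^{2}}\right) - 394979} = \frac{1}{\left(-7 + \frac{129}{361}\right) - 394979} = \frac{1}{- \frac{2398}{361} - 394979} = \frac{1}{- \frac{142589817}{361}} = - \frac{361}{142589817}$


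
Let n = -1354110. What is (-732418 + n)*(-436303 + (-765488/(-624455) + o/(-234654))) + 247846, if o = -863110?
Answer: 66697071629767232483222/73265431785 ≈ 9.1035e+11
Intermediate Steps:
(-732418 + n)*(-436303 + (-765488/(-624455) + o/(-234654))) + 247846 = (-732418 - 1354110)*(-436303 + (-765488/(-624455) - 863110/(-234654))) + 247846 = -2086528*(-436303 + (-765488*(-1/624455) - 863110*(-1/234654))) + 247846 = -2086528*(-436303 + (765488/624455 + 431555/117327)) + 247846 = -2086528*(-436303 + 359299088101/73265431785) + 247846 = -2086528*(-31965568385002754/73265431785) + 247846 = 66697053471223026298112/73265431785 + 247846 = 66697071629767232483222/73265431785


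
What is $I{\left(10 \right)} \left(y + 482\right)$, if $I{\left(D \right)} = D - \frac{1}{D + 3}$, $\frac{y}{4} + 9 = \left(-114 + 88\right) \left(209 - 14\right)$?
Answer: $- \frac{2558586}{13} \approx -1.9681 \cdot 10^{5}$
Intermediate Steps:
$y = -20316$ ($y = -36 + 4 \left(-114 + 88\right) \left(209 - 14\right) = -36 + 4 \left(\left(-26\right) 195\right) = -36 + 4 \left(-5070\right) = -36 - 20280 = -20316$)
$I{\left(D \right)} = D - \frac{1}{3 + D}$
$I{\left(10 \right)} \left(y + 482\right) = \frac{-1 + 10^{2} + 3 \cdot 10}{3 + 10} \left(-20316 + 482\right) = \frac{-1 + 100 + 30}{13} \left(-19834\right) = \frac{1}{13} \cdot 129 \left(-19834\right) = \frac{129}{13} \left(-19834\right) = - \frac{2558586}{13}$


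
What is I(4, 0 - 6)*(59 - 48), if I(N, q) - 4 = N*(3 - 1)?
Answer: 132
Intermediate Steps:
I(N, q) = 4 + 2*N (I(N, q) = 4 + N*(3 - 1) = 4 + N*2 = 4 + 2*N)
I(4, 0 - 6)*(59 - 48) = (4 + 2*4)*(59 - 48) = (4 + 8)*11 = 12*11 = 132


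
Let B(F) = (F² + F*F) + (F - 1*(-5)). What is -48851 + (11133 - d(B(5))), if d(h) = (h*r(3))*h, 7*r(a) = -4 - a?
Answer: -34118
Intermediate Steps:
r(a) = -4/7 - a/7 (r(a) = (-4 - a)/7 = -4/7 - a/7)
B(F) = 5 + F + 2*F² (B(F) = (F² + F²) + (F + 5) = 2*F² + (5 + F) = 5 + F + 2*F²)
d(h) = -h² (d(h) = (h*(-4/7 - ⅐*3))*h = (h*(-4/7 - 3/7))*h = (h*(-1))*h = (-h)*h = -h²)
-48851 + (11133 - d(B(5))) = -48851 + (11133 - (-1)*(5 + 5 + 2*5²)²) = -48851 + (11133 - (-1)*(5 + 5 + 2*25)²) = -48851 + (11133 - (-1)*(5 + 5 + 50)²) = -48851 + (11133 - (-1)*60²) = -48851 + (11133 - (-1)*3600) = -48851 + (11133 - 1*(-3600)) = -48851 + (11133 + 3600) = -48851 + 14733 = -34118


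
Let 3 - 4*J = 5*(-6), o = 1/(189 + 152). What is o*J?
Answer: 3/124 ≈ 0.024194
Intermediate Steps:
o = 1/341 ≈ 0.0029326
J = 33/4 (J = ¾ - 5*(-6)/4 = ¾ - ¼*(-30) = ¾ + 15/2 = 33/4 ≈ 8.2500)
o*J = (1/341)*(33/4) = 3/124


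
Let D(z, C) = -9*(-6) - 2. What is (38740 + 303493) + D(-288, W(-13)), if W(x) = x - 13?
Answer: 342285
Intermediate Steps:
W(x) = -13 + x
D(z, C) = 52 (D(z, C) = 54 - 2 = 52)
(38740 + 303493) + D(-288, W(-13)) = (38740 + 303493) + 52 = 342233 + 52 = 342285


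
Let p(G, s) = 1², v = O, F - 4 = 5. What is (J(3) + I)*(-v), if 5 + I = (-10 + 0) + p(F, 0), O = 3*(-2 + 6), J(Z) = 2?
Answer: 144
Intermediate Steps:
F = 9 (F = 4 + 5 = 9)
O = 12 (O = 3*4 = 12)
v = 12
p(G, s) = 1
I = -14 (I = -5 + ((-10 + 0) + 1) = -5 + (-10 + 1) = -5 - 9 = -14)
(J(3) + I)*(-v) = (2 - 14)*(-1*12) = -12*(-12) = 144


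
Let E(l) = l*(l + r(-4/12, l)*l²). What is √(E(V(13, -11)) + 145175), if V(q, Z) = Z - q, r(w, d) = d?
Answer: √477527 ≈ 691.03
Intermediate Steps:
E(l) = l*(l + l³) (E(l) = l*(l + l*l²) = l*(l + l³))
√(E(V(13, -11)) + 145175) = √(((-11 - 1*13)² + (-11 - 1*13)⁴) + 145175) = √(((-11 - 13)² + (-11 - 13)⁴) + 145175) = √(((-24)² + (-24)⁴) + 145175) = √((576 + 331776) + 145175) = √(332352 + 145175) = √477527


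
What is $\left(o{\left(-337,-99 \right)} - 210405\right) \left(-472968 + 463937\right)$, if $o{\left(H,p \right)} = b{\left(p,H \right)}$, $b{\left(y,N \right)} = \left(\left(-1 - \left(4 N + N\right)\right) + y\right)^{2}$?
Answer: $-20787736420$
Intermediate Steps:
$b{\left(y,N \right)} = \left(-1 + y - 5 N\right)^{2}$ ($b{\left(y,N \right)} = \left(\left(-1 - 5 N\right) + y\right)^{2} = \left(-1 + y - 5 N\right)^{2}$)
$o{\left(H,p \right)} = \left(1 - p + 5 H\right)^{2}$
$\left(o{\left(-337,-99 \right)} - 210405\right) \left(-472968 + 463937\right) = \left(\left(1 - -99 + 5 \left(-337\right)\right)^{2} - 210405\right) \left(-472968 + 463937\right) = \left(\left(1 + 99 - 1685\right)^{2} - 210405\right) \left(-9031\right) = \left(\left(-1585\right)^{2} - 210405\right) \left(-9031\right) = \left(2512225 - 210405\right) \left(-9031\right) = 2301820 \left(-9031\right) = -20787736420$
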